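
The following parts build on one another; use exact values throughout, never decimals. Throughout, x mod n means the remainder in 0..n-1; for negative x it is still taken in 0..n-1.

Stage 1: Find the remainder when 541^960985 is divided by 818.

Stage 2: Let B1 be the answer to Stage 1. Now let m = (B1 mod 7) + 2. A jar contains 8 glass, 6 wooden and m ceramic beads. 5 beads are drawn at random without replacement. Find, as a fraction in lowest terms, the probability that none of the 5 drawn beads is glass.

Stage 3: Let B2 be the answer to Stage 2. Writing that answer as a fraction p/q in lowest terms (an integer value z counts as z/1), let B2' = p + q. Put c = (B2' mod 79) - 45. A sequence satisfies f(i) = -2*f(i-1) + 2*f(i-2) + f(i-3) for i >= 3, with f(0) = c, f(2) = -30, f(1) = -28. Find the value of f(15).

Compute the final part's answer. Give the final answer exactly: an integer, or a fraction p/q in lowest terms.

3095142

Stage 1: squarings mod 818: 541^1=541, 541^2=655, 541^4=393, 541^8=665, 541^16=505, 541^32=627, 541^64=489, 541^128=265, 541^256=695, 541^512=405, 541^1024=425, 541^2048=665, 541^4096=505, 541^8192=627, 541^16384=489, 541^32768=265, 541^65536=695, 541^131072=405, 541^262144=425, 541^524288=665; 541^960985 = 541^1 * 541^8 * 541^16 * 541^64 * 541^128 * 541^256 * 541^2048 * 541^8192 * 541^32768 * 541^131072 * 541^262144 * 541^524288 = 599 (mod 818); answer 599
Stage 2: B1 = 599; m = 6; total draws C(20,5) = 15504; favorable C(12,5) = 792; P = 33/646; answer 33/646
Stage 3: B2 = 33/646; threaded value p + q = 679; c = 2; f(3) = -2*(-30) + 2*(-28) + 1*(2) = 6; iterating: f(3)=6, f(4)=-100, f(5)=182, f(6)=-558, f(7)=1380, f(8)=-3694, f(9)=9590, f(10)=-25188, f(11)=65862, f(12)=-172510, f(13)=451556, f(14)=-1182270, f(15)=3095142; answer 3095142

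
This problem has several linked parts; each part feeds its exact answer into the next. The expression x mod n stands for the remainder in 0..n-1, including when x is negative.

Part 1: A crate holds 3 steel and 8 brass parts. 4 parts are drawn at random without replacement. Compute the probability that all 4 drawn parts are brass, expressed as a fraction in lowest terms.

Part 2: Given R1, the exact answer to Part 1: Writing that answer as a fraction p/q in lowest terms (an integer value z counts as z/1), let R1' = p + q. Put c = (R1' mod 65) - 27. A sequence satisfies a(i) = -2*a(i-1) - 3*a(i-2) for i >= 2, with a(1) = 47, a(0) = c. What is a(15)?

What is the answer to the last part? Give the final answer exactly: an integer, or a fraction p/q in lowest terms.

Part 1: total draws C(11,4) = 330; favorable C(8,4) = 70; P = 7/33; answer 7/33
Part 2: R1 = 7/33; threaded value p + q = 40; c = 13; a(2) = -2*(47) - 3*(13) = -133; iterating: a(2)=-133, a(3)=125, a(4)=149, a(5)=-673, a(6)=899, a(7)=221, a(8)=-3139, a(9)=5615, a(10)=-1813, a(11)=-13219, a(12)=31877, a(13)=-24097, a(14)=-47437, a(15)=167165; answer 167165

167165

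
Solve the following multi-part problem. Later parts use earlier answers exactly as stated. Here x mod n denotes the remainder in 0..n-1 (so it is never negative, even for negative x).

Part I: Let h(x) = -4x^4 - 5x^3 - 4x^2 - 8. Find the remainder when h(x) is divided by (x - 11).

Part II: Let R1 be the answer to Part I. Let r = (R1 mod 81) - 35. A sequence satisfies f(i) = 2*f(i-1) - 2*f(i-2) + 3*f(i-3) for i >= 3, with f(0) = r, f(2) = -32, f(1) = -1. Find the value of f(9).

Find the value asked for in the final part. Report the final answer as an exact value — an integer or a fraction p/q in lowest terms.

608

Part I: remainder = value at the root: -4*(11)^4 - 5*(11)^3 - 4*(11)^2 - 8 = (-58564) + (-6655) + (-484) + (-8) = -65711; answer -65711
Part II: R1 = -65711; r = 26; f(3) = 2*(-32) - 2*(-1) + 3*(26) = 16; iterating: f(3)=16, f(4)=93, f(5)=58, f(6)=-22, f(7)=119, f(8)=456, f(9)=608; answer 608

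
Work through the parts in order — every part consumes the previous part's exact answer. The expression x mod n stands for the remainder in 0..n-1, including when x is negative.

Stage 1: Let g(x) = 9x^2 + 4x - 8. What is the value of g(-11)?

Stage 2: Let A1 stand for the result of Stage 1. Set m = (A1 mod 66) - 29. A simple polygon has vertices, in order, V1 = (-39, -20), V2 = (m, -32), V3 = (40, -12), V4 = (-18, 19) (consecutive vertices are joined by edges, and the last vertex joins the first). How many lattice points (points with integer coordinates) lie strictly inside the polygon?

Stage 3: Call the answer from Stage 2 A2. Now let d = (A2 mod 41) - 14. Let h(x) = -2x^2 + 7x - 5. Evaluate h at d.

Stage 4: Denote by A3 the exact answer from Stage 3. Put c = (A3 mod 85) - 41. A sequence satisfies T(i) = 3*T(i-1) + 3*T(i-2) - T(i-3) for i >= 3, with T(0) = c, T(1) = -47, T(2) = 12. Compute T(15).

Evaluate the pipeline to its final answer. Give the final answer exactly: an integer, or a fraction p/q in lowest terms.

-673817950

Stage 1: 9*(-11)^2 + 4*(-11)^1 - 8 = (1089) + (-44) + (-8) = 1037; answer 1037
Stage 2: A1 = 1037; m = 18; cross terms: (-39*-32 - 18*-20)=1608, (18*-12 - 40*-32)=1064, (40*19 - -18*-12)=544, (-18*-20 - -39*19)=1101; twice the area = |4317| = 4317; area = 4317/2; boundary points = 3 + 2 + 1 + 3 = 9; strictly interior points = area - boundary/2 + 1 = 2155; answer 2155
Stage 3: A2 = 2155; d = 9; -2*(9)^2 + 7*(9)^1 - 5 = (-162) + (63) + (-5) = -104; answer -104
Stage 4: A3 = -104; c = 25; T(3) = 3*(12) + 3*(-47) - 1*(25) = -130; iterating: T(3)=-130, T(4)=-307, T(5)=-1323, T(6)=-4760, T(7)=-17942, T(8)=-66783, T(9)=-249415, T(10)=-930652, T(11)=-3473418, T(12)=-12962795, T(13)=-48377987, T(14)=-180548928, T(15)=-673817950; answer -673817950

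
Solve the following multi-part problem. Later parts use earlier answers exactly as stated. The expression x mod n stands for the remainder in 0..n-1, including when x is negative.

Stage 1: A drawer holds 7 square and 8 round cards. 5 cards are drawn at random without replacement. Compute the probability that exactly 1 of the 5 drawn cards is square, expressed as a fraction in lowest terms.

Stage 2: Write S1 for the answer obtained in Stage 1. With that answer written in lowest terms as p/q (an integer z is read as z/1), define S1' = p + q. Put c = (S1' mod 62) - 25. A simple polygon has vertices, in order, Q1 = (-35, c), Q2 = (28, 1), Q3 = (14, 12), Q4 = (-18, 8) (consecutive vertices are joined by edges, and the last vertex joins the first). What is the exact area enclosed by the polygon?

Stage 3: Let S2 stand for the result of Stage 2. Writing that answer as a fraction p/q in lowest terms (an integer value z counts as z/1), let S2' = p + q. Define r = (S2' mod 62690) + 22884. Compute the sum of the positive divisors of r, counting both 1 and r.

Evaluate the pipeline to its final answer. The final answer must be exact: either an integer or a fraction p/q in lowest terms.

24794

Stage 1: total draws C(15,5) = 3003; favorable C(7,1)*C(8,4) = 490; P = 70/429; answer 70/429
Stage 2: S1 = 70/429; threaded value p + q = 499; c = -22; cross terms: (-35*1 - 28*-22)=581, (28*12 - 14*1)=322, (14*8 - -18*12)=328, (-18*-22 - -35*8)=676; twice the area = |1907| = 1907; area = 1907/2; answer 1907/2
Stage 3: S2 = 1907/2; threaded value p + q = 1909; r = 24793; 24793 is prime, so its only divisors are 1 and 24793; sigma = 1 + 24793 = 24794; answer 24794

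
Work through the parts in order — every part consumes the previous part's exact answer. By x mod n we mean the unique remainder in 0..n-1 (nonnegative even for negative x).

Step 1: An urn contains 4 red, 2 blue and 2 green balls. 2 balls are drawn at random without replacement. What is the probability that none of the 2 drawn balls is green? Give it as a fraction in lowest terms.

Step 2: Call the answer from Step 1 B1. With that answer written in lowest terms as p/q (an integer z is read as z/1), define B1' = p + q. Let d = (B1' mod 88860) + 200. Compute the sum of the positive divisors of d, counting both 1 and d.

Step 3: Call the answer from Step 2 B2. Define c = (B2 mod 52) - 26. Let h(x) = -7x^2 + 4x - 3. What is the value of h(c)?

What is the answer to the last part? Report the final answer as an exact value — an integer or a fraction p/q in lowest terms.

-4839

Step 1: total draws C(8,2) = 28; favorable C(6,2) = 15; P = 15/28; answer 15/28
Step 2: B1 = 15/28; threaded value p + q = 43; d = 243; 243 = 3^5; sigma = (1 + 3 + 9 + 27 + 81 + 243) = 364; answer 364
Step 3: B2 = 364; c = -26; -7*(-26)^2 + 4*(-26)^1 - 3 = (-4732) + (-104) + (-3) = -4839; answer -4839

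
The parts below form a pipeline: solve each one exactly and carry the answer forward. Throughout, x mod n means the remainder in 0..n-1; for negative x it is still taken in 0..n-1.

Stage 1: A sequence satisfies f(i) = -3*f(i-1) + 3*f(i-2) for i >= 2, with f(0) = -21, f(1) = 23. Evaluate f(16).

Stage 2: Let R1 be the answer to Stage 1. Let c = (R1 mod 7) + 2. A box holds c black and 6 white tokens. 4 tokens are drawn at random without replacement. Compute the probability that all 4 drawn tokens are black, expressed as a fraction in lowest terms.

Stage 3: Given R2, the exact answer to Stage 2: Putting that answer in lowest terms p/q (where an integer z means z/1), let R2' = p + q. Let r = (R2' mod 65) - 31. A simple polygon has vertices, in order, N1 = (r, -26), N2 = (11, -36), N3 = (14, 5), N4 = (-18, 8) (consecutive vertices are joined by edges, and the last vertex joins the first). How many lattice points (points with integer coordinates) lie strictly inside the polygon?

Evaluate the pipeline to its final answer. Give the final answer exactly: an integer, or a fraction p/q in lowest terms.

Stage 1: f(2) = -3*(23) + 3*(-21) = -132; iterating: f(2)=-132, f(3)=465, f(4)=-1791, f(5)=6768, f(6)=-25677, f(7)=97335, f(8)=-369036, f(9)=1399113, f(10)=-5304447, f(11)=20110680, f(12)=-76245381, f(13)=289068183, f(14)=-1095940692, f(15)=4155026625, f(16)=-15752901951; answer -15752901951
Stage 2: R1 = -15752901951; c = 6; total draws C(12,4) = 495; favorable C(6,4) = 15; P = 1/33; answer 1/33
Stage 3: R2 = 1/33; threaded value p + q = 34; r = 3; cross terms: (3*-36 - 11*-26)=178, (11*5 - 14*-36)=559, (14*8 - -18*5)=202, (-18*-26 - 3*8)=444; twice the area = |1383| = 1383; area = 1383/2; boundary points = 2 + 1 + 1 + 1 = 5; strictly interior points = area - boundary/2 + 1 = 690; answer 690

690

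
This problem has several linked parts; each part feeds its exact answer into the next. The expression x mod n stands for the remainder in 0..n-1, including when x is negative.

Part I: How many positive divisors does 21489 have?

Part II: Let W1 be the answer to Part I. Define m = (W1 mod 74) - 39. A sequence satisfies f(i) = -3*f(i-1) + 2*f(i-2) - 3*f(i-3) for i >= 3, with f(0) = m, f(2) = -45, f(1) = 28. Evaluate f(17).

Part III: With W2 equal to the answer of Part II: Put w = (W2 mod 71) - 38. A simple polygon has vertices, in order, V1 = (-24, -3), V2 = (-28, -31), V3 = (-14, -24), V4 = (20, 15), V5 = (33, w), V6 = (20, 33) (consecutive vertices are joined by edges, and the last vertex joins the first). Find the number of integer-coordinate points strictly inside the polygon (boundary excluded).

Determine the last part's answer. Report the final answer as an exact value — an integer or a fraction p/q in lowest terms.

Part I: 21489 = 3 * 13 * 19 * 29; number of divisors = (1+1) * (1+1) * (1+1) * (1+1) = 16; answer 16
Part II: W1 = 16; m = -23; f(3) = -3*(-45) + 2*(28) - 3*(-23) = 260; iterating: f(3)=260, f(4)=-954, f(5)=3517, f(6)=-13239, f(7)=49613, f(8)=-185868, f(9)=696547, f(10)=-2610216, f(11)=9781346, f(12)=-36654111, f(13)=137355673, f(14)=-514719279, f(15)=1928831516, f(16)=-7228000125, f(17)=27085821244; answer 27085821244
Part III: W2 = 27085821244; w = -34; cross terms: (-24*-31 - -28*-3)=660, (-28*-24 - -14*-31)=238, (-14*15 - 20*-24)=270, (20*-34 - 33*15)=-1175, (33*33 - 20*-34)=1769, (20*-3 - -24*33)=732; twice the area = |2494| = 2494; area = 1247; boundary points = 4 + 7 + 1 + 1 + 1 + 4 = 18; strictly interior points = area - boundary/2 + 1 = 1239; answer 1239

1239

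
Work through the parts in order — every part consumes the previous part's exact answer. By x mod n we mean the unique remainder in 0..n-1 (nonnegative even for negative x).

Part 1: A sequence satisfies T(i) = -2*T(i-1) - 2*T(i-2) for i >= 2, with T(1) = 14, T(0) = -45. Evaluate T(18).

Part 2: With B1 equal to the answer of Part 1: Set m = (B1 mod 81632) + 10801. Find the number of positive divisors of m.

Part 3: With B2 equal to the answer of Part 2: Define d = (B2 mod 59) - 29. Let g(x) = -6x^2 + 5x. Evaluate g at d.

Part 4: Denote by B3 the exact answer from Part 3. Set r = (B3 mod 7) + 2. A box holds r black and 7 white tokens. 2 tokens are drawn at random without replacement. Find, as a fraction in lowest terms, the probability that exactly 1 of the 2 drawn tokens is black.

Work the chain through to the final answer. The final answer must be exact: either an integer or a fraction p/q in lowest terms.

Part 1: T(2) = -2*(14) - 2*(-45) = 62; iterating: T(2)=62, T(3)=-152, T(4)=180, T(5)=-56, T(6)=-248, T(7)=608, T(8)=-720, T(9)=224, T(10)=992, T(11)=-2432, T(12)=2880, T(13)=-896, T(14)=-3968, T(15)=9728, T(16)=-11520, T(17)=3584, T(18)=15872; answer 15872
Part 2: B1 = 15872; m = 26673; 26673 = 3 * 17 * 523; number of divisors = (1+1) * (1+1) * (1+1) = 8; answer 8
Part 3: B2 = 8; d = -21; -6*(-21)^2 + 5*(-21)^1 = (-2646) + (-105) = -2751; answer -2751
Part 4: B3 = -2751; r = 2; total draws C(9,2) = 36; favorable C(2,1)*C(7,1) = 14; P = 7/18; answer 7/18

7/18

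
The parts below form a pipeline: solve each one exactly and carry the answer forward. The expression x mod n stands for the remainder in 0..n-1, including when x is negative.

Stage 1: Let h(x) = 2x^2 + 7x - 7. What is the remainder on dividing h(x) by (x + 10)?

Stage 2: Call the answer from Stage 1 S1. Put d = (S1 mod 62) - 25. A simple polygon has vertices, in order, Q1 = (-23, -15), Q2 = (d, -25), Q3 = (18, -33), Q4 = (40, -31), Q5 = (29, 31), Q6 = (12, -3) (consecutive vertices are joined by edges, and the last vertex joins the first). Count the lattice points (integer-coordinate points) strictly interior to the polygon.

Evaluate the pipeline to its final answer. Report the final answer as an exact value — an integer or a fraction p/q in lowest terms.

Stage 1: remainder = value at the root: 2*(-10)^2 + 7*(-10)^1 - 7 = (200) + (-70) + (-7) = 123; answer 123
Stage 2: S1 = 123; d = 36; cross terms: (-23*-25 - 36*-15)=1115, (36*-33 - 18*-25)=-738, (18*-31 - 40*-33)=762, (40*31 - 29*-31)=2139, (29*-3 - 12*31)=-459, (12*-15 - -23*-3)=-249; twice the area = |2570| = 2570; area = 1285; boundary points = 1 + 2 + 2 + 1 + 17 + 1 = 24; strictly interior points = area - boundary/2 + 1 = 1274; answer 1274

1274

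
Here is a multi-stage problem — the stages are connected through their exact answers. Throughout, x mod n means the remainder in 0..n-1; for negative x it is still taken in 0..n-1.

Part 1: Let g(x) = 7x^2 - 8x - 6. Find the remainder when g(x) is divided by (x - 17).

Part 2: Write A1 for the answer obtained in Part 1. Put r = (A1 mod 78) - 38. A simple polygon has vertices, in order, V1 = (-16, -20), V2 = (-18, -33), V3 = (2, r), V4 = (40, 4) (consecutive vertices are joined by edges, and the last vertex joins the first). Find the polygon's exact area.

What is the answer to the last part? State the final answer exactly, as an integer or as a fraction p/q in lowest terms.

Part 1: remainder = value at the root: 7*(17)^2 - 8*(17)^1 - 6 = (2023) + (-136) + (-6) = 1881; answer 1881
Part 2: A1 = 1881; r = -29; cross terms: (-16*-33 - -18*-20)=168, (-18*-29 - 2*-33)=588, (2*4 - 40*-29)=1168, (40*-20 - -16*4)=-736; twice the area = |1188| = 1188; area = 594; answer 594

594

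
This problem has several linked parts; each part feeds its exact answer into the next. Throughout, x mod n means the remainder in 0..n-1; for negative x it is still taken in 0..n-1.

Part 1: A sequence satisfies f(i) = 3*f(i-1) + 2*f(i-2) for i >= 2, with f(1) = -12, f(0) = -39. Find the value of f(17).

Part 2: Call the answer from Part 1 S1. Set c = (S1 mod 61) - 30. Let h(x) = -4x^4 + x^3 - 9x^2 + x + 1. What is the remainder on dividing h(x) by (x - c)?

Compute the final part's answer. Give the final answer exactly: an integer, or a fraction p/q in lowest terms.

-158185

Part 1: f(2) = 3*(-12) + 2*(-39) = -114; iterating: f(2)=-114, f(3)=-366, f(4)=-1326, f(5)=-4710, f(6)=-16782, f(7)=-59766, f(8)=-212862, f(9)=-758118, f(10)=-2700078, f(11)=-9616470, f(12)=-34249566, f(13)=-121981638, f(14)=-434444046, f(15)=-1547295414, f(16)=-5510774334, f(17)=-19626913830; answer -19626913830
Part 2: S1 = -19626913830; c = -14; remainder = value at the root: -4*(-14)^4 + 1*(-14)^3 - 9*(-14)^2 + 1*(-14)^1 + 1 = (-153664) + (-2744) + (-1764) + (-14) + (1) = -158185; answer -158185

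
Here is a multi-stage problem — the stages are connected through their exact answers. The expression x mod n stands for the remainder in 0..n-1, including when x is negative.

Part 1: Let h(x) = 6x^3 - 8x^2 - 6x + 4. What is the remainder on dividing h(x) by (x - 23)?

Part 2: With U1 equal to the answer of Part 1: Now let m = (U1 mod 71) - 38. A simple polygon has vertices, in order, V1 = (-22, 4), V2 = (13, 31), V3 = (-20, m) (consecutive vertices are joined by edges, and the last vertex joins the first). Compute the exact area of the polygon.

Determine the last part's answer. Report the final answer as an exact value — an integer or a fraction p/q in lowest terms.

Part 1: remainder = value at the root: 6*(23)^3 - 8*(23)^2 - 6*(23)^1 + 4 = (73002) + (-4232) + (-138) + (4) = 68636; answer 68636
Part 2: U1 = 68636; m = 12; cross terms: (-22*31 - 13*4)=-734, (13*12 - -20*31)=776, (-20*4 - -22*12)=184; twice the area = |226| = 226; area = 113; answer 113

113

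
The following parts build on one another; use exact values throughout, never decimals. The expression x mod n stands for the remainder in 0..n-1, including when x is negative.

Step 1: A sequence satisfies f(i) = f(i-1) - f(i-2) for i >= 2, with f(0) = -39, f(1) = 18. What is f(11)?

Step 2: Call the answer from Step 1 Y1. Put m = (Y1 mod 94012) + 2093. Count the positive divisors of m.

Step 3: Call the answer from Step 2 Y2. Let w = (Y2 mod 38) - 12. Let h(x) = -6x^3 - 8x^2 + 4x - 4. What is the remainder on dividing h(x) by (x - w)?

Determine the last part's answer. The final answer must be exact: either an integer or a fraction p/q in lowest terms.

-6764

Step 1: f(2) = 1*(18) - 1*(-39) = 57; iterating: f(2)=57, f(3)=39, f(4)=-18, f(5)=-57, f(6)=-39, f(7)=18, f(8)=57, f(9)=39, f(10)=-18, f(11)=-57; answer -57
Step 2: Y1 = -57; m = 96048; 96048 = 2^4 * 3^2 * 23 * 29; number of divisors = (4+1) * (2+1) * (1+1) * (1+1) = 60; answer 60
Step 3: Y2 = 60; w = 10; remainder = value at the root: -6*(10)^3 - 8*(10)^2 + 4*(10)^1 - 4 = (-6000) + (-800) + (40) + (-4) = -6764; answer -6764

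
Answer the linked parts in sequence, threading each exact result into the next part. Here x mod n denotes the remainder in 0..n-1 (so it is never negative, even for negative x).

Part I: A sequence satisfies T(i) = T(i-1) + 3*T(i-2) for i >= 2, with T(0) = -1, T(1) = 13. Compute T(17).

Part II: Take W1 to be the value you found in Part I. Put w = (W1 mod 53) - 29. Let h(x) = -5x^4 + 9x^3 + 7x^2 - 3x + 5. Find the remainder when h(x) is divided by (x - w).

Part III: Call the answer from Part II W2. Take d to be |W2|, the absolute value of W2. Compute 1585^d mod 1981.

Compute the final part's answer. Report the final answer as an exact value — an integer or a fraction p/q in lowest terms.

1664

Part I: T(2) = 1*(13) + 3*(-1) = 10; iterating: T(2)=10, T(3)=49, T(4)=79, T(5)=226, T(6)=463, T(7)=1141, T(8)=2530, T(9)=5953, T(10)=13543, T(11)=31402, T(12)=72031, T(13)=166237, T(14)=382330, T(15)=881041, T(16)=2028031, T(17)=4671154; answer 4671154
Part II: W1 = 4671154; w = 23; remainder = value at the root: -5*(23)^4 + 9*(23)^3 + 7*(23)^2 - 3*(23)^1 + 5 = (-1399205) + (109503) + (3703) + (-69) + (5) = -1286063; answer -1286063
Part III: W2 = -1286063; d = 1286063; squarings mod 1981: 1585^1=1585, 1585^2=317, 1585^4=1439, 1585^8=576, 1585^16=949, 1585^32=1227, 1585^64=1950, 1585^128=961, 1585^256=375, 1585^512=1955, 1585^1024=676, 1585^2048=1346, 1585^4096=1082, 1585^8192=1934, 1585^16384=228, 1585^32768=478, 1585^65536=669, 1585^131072=1836, 1585^262144=1215, 1585^524288=380, 1585^1048576=1768; 1585^1286063 = 1585^1 * 1585^2 * 1585^4 * 1585^8 * 1585^32 * 1585^128 * 1585^256 * 1585^512 * 1585^1024 * 1585^2048 * 1585^4096 * 1585^32768 * 1585^65536 * 1585^131072 * 1585^1048576 = 1664 (mod 1981); answer 1664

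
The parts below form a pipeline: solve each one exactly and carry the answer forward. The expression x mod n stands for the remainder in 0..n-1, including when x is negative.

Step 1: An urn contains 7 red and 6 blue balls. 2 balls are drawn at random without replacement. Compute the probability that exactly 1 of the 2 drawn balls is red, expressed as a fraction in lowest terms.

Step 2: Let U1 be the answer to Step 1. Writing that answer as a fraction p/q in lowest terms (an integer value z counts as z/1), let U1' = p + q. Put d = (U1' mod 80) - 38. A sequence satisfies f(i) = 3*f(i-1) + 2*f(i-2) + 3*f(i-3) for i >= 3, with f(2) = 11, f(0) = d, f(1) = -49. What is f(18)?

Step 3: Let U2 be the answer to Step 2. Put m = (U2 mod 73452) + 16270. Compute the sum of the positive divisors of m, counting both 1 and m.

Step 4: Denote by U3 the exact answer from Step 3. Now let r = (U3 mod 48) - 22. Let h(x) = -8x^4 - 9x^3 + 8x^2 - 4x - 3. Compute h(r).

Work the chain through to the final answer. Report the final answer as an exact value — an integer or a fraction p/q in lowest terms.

-1774259

Step 1: total draws C(13,2) = 78; favorable C(7,1)*C(6,1) = 42; P = 7/13; answer 7/13
Step 2: U1 = 7/13; threaded value p + q = 20; d = -18; f(3) = 3*(11) + 2*(-49) + 3*(-18) = -119; iterating: f(3)=-119, f(4)=-482, f(5)=-1651, f(6)=-6274, f(7)=-23570, f(8)=-88211, f(9)=-330595, f(10)=-1238917, f(11)=-4642574, f(12)=-17397341, f(13)=-65193922, f(14)=-244304170, f(15)=-915492377, f(16)=-3430667237, f(17)=-12855898975, f(18)=-48175508530; answer -48175508530
Step 3: U2 = -48175508530; m = 58596; 58596 = 2^2 * 3 * 19 * 257; sigma = (1 + 2 + 4) * (1 + 3) * (1 + 19) * (1 + 257) = 7 * 4 * 20 * 258 = 144480; answer 144480
Step 4: U3 = 144480; r = -22; -8*(-22)^4 - 9*(-22)^3 + 8*(-22)^2 - 4*(-22)^1 - 3 = (-1874048) + (95832) + (3872) + (88) + (-3) = -1774259; answer -1774259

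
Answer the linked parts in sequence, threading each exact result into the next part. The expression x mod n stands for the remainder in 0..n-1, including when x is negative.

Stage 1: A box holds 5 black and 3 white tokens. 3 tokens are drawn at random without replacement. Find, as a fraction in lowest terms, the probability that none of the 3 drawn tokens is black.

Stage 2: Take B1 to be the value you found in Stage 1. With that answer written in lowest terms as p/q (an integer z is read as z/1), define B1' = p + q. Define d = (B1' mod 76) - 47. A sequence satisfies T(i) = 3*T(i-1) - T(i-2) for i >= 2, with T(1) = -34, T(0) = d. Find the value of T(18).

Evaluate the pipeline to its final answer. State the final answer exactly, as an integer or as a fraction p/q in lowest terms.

-564660838

Stage 1: total draws C(8,3) = 56; favorable C(3,3) = 1; P = 1/56; answer 1/56
Stage 2: B1 = 1/56; threaded value p + q = 57; d = 10; T(2) = 3*(-34) - 1*(10) = -112; iterating: T(2)=-112, T(3)=-302, T(4)=-794, T(5)=-2080, T(6)=-5446, T(7)=-14258, T(8)=-37328, T(9)=-97726, T(10)=-255850, T(11)=-669824, T(12)=-1753622, T(13)=-4591042, T(14)=-12019504, T(15)=-31467470, T(16)=-82382906, T(17)=-215681248, T(18)=-564660838; answer -564660838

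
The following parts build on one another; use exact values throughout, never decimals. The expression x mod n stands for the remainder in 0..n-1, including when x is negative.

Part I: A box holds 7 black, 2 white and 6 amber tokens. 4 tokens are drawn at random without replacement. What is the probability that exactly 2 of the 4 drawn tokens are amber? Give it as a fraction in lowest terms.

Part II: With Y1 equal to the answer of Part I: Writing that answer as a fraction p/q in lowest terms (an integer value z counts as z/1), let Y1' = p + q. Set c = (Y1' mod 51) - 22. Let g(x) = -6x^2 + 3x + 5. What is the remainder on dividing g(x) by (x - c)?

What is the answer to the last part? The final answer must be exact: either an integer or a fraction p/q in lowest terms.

-40

Part I: total draws C(15,4) = 1365; favorable C(6,2)*C(9,2) = 540; P = 36/91; answer 36/91
Part II: Y1 = 36/91; threaded value p + q = 127; c = 3; remainder = value at the root: -6*(3)^2 + 3*(3)^1 + 5 = (-54) + (9) + (5) = -40; answer -40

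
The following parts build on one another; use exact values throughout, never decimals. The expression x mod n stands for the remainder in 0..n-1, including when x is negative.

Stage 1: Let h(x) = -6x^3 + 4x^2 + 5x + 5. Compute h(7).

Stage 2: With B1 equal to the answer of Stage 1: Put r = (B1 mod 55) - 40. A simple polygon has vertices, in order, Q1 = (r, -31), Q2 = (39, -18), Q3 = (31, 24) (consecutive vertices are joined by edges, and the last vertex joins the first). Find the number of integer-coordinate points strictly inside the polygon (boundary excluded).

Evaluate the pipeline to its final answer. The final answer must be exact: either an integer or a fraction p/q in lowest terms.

Stage 1: -6*(7)^3 + 4*(7)^2 + 5*(7)^1 + 5 = (-2058) + (196) + (35) + (5) = -1822; answer -1822
Stage 2: B1 = -1822; r = 8; cross terms: (8*-18 - 39*-31)=1065, (39*24 - 31*-18)=1494, (31*-31 - 8*24)=-1153; twice the area = |1406| = 1406; area = 703; boundary points = 1 + 2 + 1 = 4; strictly interior points = area - boundary/2 + 1 = 702; answer 702

702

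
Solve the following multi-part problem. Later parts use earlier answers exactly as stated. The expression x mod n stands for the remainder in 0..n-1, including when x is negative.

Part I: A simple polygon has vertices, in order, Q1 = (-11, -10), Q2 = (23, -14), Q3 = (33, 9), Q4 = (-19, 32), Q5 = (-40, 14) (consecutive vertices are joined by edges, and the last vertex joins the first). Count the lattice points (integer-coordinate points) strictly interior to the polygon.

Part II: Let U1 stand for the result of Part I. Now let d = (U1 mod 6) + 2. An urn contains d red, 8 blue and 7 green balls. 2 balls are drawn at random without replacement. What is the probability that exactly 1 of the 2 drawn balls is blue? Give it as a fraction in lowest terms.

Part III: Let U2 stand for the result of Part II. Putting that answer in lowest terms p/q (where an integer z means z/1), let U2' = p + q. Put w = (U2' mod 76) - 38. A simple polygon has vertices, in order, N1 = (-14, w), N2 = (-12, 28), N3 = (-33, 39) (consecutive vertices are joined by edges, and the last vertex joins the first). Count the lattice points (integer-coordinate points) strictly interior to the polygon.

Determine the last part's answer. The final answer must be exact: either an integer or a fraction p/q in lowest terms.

651

Part I: cross terms: (-11*-14 - 23*-10)=384, (23*9 - 33*-14)=669, (33*32 - -19*9)=1227, (-19*14 - -40*32)=1014, (-40*-10 - -11*14)=554; twice the area = |3848| = 3848; area = 1924; boundary points = 2 + 1 + 1 + 3 + 1 = 8; strictly interior points = area - boundary/2 + 1 = 1921; answer 1921
Part II: U1 = 1921; d = 3; total draws C(18,2) = 153; favorable C(8,1)*C(10,1) = 80; P = 80/153; answer 80/153
Part III: U2 = 80/153; threaded value p + q = 233; w = -33; cross terms: (-14*28 - -12*-33)=-788, (-12*39 - -33*28)=456, (-33*-33 - -14*39)=1635; twice the area = |1303| = 1303; area = 1303/2; boundary points = 1 + 1 + 1 = 3; strictly interior points = area - boundary/2 + 1 = 651; answer 651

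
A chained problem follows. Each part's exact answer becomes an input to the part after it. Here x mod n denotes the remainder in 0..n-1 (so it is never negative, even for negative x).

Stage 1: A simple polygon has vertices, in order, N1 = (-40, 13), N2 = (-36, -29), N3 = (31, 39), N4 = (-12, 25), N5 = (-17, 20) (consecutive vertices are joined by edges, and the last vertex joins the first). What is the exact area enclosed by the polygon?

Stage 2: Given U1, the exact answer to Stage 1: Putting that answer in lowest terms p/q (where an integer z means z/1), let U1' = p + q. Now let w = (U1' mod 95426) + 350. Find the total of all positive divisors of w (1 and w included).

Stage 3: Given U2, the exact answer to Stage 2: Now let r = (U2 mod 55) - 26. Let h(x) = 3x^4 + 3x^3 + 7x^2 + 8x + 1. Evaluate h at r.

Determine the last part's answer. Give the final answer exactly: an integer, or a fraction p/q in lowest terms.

558580

Stage 1: cross terms: (-40*-29 - -36*13)=1628, (-36*39 - 31*-29)=-505, (31*25 - -12*39)=1243, (-12*20 - -17*25)=185, (-17*13 - -40*20)=579; twice the area = |3130| = 3130; area = 1565; answer 1565
Stage 2: U1 = 1565; threaded value p + q = 1566; w = 1916; 1916 = 2^2 * 479; sigma = (1 + 2 + 4) * (1 + 479) = 7 * 480 = 3360; answer 3360
Stage 3: U2 = 3360; r = -21; 3*(-21)^4 + 3*(-21)^3 + 7*(-21)^2 + 8*(-21)^1 + 1 = (583443) + (-27783) + (3087) + (-168) + (1) = 558580; answer 558580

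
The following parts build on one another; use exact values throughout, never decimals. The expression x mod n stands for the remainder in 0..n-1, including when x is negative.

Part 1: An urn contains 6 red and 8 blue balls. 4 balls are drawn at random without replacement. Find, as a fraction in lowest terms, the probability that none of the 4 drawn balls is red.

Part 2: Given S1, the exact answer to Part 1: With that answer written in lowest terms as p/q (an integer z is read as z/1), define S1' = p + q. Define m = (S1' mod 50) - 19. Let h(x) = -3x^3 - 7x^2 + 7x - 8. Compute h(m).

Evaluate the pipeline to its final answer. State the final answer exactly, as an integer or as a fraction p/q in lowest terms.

Part 1: total draws C(14,4) = 1001; favorable C(8,4) = 70; P = 10/143; answer 10/143
Part 2: S1 = 10/143; threaded value p + q = 153; m = -16; -3*(-16)^3 - 7*(-16)^2 + 7*(-16)^1 - 8 = (12288) + (-1792) + (-112) + (-8) = 10376; answer 10376

10376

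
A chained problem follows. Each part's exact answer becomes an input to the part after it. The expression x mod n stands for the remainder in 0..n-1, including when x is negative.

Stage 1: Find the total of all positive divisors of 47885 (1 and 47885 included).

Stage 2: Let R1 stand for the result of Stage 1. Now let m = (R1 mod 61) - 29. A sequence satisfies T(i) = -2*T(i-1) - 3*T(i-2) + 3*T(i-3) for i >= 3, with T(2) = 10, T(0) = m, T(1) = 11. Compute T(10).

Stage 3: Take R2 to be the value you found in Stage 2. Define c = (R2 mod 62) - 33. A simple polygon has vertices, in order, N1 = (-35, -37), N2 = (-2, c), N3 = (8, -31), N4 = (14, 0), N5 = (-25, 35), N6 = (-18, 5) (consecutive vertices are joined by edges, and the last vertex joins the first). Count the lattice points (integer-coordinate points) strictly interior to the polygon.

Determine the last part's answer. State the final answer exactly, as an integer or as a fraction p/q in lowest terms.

Stage 1: 47885 = 5 * 61 * 157; sigma = (1 + 5) * (1 + 61) * (1 + 157) = 6 * 62 * 158 = 58776; answer 58776
Stage 2: R1 = 58776; m = 4; T(3) = -2*(10) - 3*(11) + 3*(4) = -41; iterating: T(3)=-41, T(4)=85, T(5)=-17, T(6)=-344, T(7)=994, T(8)=-1007, T(9)=-2000, T(10)=10003; answer 10003
Stage 3: R2 = 10003; c = -12; cross terms: (-35*-12 - -2*-37)=346, (-2*-31 - 8*-12)=158, (8*0 - 14*-31)=434, (14*35 - -25*0)=490, (-25*5 - -18*35)=505, (-18*-37 - -35*5)=841; twice the area = |2774| = 2774; area = 1387; boundary points = 1 + 1 + 1 + 1 + 1 + 1 = 6; strictly interior points = area - boundary/2 + 1 = 1385; answer 1385

1385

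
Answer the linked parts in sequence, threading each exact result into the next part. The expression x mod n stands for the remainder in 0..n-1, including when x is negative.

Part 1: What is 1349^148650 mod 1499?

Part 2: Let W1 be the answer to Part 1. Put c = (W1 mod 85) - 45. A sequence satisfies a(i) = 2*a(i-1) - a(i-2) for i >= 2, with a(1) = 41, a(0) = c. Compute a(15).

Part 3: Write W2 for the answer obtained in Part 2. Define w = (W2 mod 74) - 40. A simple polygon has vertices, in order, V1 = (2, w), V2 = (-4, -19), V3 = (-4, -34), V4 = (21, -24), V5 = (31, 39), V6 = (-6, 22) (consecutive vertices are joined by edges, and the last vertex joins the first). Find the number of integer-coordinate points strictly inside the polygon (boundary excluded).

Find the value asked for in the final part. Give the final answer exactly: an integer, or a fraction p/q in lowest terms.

Part 1: squarings mod 1499: 1349^1=1349, 1349^2=15, 1349^4=225, 1349^8=1158, 1349^16=858, 1349^32=155, 1349^64=41, 1349^128=182, 1349^256=146, 1349^512=330, 1349^1024=972, 1349^2048=414, 1349^4096=510, 1349^8192=773, 1349^16384=927, 1349^32768=402, 1349^65536=1211, 1349^131072=499; 1349^148650 = 1349^2 * 1349^8 * 1349^32 * 1349^128 * 1349^1024 * 1349^16384 * 1349^131072 = 1159 (mod 1499); answer 1159
Part 2: W1 = 1159; c = 9; a(2) = 2*(41) - 1*(9) = 73; iterating: a(2)=73, a(3)=105, a(4)=137, a(5)=169, a(6)=201, a(7)=233, a(8)=265, a(9)=297, a(10)=329, a(11)=361, a(12)=393, a(13)=425, a(14)=457, a(15)=489; answer 489
Part 3: W2 = 489; w = 5; cross terms: (2*-19 - -4*5)=-18, (-4*-34 - -4*-19)=60, (-4*-24 - 21*-34)=810, (21*39 - 31*-24)=1563, (31*22 - -6*39)=916, (-6*5 - 2*22)=-74; twice the area = |3257| = 3257; area = 3257/2; boundary points = 6 + 15 + 5 + 1 + 1 + 1 = 29; strictly interior points = area - boundary/2 + 1 = 1615; answer 1615

1615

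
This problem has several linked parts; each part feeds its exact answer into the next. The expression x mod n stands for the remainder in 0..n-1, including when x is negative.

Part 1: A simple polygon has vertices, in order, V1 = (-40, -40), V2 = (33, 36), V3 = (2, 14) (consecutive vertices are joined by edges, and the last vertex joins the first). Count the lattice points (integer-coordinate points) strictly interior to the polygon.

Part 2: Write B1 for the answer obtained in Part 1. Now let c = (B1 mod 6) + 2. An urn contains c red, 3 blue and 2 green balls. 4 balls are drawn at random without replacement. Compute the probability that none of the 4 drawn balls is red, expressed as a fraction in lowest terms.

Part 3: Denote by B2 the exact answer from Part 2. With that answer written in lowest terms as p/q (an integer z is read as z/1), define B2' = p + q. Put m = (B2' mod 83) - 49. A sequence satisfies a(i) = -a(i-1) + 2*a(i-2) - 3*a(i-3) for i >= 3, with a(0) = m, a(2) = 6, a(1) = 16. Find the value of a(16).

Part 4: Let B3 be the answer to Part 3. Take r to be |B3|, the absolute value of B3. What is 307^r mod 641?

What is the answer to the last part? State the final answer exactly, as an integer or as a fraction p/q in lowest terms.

Part 1: cross terms: (-40*36 - 33*-40)=-120, (33*14 - 2*36)=390, (2*-40 - -40*14)=480; twice the area = |750| = 750; area = 375; boundary points = 1 + 1 + 6 = 8; strictly interior points = area - boundary/2 + 1 = 372; answer 372
Part 2: B1 = 372; c = 2; total draws C(7,4) = 35; favorable C(5,4) = 5; P = 1/7; answer 1/7
Part 3: B2 = 1/7; threaded value p + q = 8; m = -41; a(3) = -1*(6) + 2*(16) - 3*(-41) = 149; iterating: a(3)=149, a(4)=-185, a(5)=465, a(6)=-1282, a(7)=2767, a(8)=-6726, a(9)=16106, a(10)=-37859, a(11)=90249, a(12)=-214285, a(13)=508360, a(14)=-1207677, a(15)=2867252, a(16)=-6807686; answer -6807686
Part 4: B3 = -6807686; r = 6807686; squarings mod 641: 307^1=307, 307^2=22, 307^4=484, 307^8=291, 307^16=69, 307^32=274, 307^64=79, 307^128=472, 307^256=357, 307^512=531, 307^1024=562, 307^2048=472, 307^4096=357, 307^8192=531, 307^16384=562, 307^32768=472, 307^65536=357, 307^131072=531, 307^262144=562, 307^524288=472, 307^1048576=357, 307^2097152=531, 307^4194304=562; 307^6807686 = 307^2 * 307^4 * 307^128 * 307^8192 * 307^16384 * 307^32768 * 307^65536 * 307^131072 * 307^262144 * 307^2097152 * 307^4194304 = 392 (mod 641); answer 392

392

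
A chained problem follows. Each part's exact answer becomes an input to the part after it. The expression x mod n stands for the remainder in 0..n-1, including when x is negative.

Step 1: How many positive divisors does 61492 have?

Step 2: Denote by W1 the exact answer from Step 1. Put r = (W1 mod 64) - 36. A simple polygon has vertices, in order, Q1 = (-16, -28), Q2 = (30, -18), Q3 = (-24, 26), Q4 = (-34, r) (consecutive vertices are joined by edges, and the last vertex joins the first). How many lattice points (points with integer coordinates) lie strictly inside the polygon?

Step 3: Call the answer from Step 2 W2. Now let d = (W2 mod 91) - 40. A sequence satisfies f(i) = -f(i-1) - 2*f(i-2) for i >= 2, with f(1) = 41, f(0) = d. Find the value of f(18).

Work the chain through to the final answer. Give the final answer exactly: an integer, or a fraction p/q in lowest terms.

Step 1: 61492 = 2^2 * 15373; number of divisors = (2+1) * (1+1) = 6; answer 6
Step 2: W1 = 6; r = -30; cross terms: (-16*-18 - 30*-28)=1128, (30*26 - -24*-18)=348, (-24*-30 - -34*26)=1604, (-34*-28 - -16*-30)=472; twice the area = |3552| = 3552; area = 1776; boundary points = 2 + 2 + 2 + 2 = 8; strictly interior points = area - boundary/2 + 1 = 1773; answer 1773
Step 3: W2 = 1773; d = 4; f(2) = -1*(41) - 2*(4) = -49; iterating: f(2)=-49, f(3)=-33, f(4)=131, f(5)=-65, f(6)=-197, f(7)=327, f(8)=67, f(9)=-721, f(10)=587, f(11)=855, f(12)=-2029, f(13)=319, f(14)=3739, f(15)=-4377, f(16)=-3101, f(17)=11855, f(18)=-5653; answer -5653

-5653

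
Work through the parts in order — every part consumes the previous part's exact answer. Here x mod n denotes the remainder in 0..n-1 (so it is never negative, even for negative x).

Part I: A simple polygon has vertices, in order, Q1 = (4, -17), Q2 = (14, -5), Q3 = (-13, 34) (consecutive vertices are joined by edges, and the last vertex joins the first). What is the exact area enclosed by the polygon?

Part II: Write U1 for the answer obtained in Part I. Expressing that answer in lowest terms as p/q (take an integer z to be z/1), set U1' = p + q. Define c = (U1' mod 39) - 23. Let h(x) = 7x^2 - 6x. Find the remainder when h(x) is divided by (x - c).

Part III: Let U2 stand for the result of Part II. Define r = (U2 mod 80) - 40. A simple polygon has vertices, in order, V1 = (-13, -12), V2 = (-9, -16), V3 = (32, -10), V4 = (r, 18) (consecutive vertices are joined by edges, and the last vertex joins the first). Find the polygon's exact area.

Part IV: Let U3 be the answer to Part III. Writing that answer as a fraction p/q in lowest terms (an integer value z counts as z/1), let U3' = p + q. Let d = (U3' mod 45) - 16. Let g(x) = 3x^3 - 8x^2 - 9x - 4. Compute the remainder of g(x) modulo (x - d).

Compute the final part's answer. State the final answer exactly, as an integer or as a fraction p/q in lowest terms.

5118

Part I: cross terms: (4*-5 - 14*-17)=218, (14*34 - -13*-5)=411, (-13*-17 - 4*34)=85; twice the area = |714| = 714; area = 357; answer 357
Part II: U1 = 357; threaded value p + q = 358; c = -16; remainder = value at the root: 7*(-16)^2 - 6*(-16)^1 = (1792) + (96) = 1888; answer 1888
Part III: U2 = 1888; r = 8; cross terms: (-13*-16 - -9*-12)=100, (-9*-10 - 32*-16)=602, (32*18 - 8*-10)=656, (8*-12 - -13*18)=138; twice the area = |1496| = 1496; area = 748; answer 748
Part IV: U3 = 748; threaded value p + q = 749; d = 13; remainder = value at the root: 3*(13)^3 - 8*(13)^2 - 9*(13)^1 - 4 = (6591) + (-1352) + (-117) + (-4) = 5118; answer 5118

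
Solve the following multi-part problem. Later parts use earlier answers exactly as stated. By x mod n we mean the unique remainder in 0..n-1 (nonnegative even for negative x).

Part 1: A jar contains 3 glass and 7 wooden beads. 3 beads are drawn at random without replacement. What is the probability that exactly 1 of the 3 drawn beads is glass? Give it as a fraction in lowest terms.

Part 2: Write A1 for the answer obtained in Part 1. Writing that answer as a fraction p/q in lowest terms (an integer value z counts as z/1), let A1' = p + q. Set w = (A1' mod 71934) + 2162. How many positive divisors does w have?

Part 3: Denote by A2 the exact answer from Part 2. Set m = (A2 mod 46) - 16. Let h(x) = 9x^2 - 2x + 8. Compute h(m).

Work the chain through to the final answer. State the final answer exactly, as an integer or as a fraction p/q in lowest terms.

Part 1: total draws C(10,3) = 120; favorable C(3,1)*C(7,2) = 63; P = 21/40; answer 21/40
Part 2: A1 = 21/40; threaded value p + q = 61; w = 2223; 2223 = 3^2 * 13 * 19; number of divisors = (2+1) * (1+1) * (1+1) = 12; answer 12
Part 3: A2 = 12; m = -4; 9*(-4)^2 - 2*(-4)^1 + 8 = (144) + (8) + (8) = 160; answer 160

160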